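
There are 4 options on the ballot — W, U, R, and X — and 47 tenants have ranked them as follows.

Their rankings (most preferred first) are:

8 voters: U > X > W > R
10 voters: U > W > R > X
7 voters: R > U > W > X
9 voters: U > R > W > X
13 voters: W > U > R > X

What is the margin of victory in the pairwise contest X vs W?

Ballots ranking X above W: 8.
Ballots ranking W above X: 10+7+9+13 = 39.
W wins 39–8, a margin of 31.

31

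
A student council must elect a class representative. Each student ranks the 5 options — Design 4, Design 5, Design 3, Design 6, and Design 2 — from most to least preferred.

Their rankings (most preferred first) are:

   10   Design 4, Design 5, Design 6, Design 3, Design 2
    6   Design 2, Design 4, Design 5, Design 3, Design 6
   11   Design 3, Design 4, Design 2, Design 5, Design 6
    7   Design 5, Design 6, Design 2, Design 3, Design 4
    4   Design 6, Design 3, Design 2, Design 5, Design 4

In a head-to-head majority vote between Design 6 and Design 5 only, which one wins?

Design 5

Ballots ranking Design 6 above Design 5: 4.
Ballots ranking Design 5 above Design 6: 10+6+11+7 = 34.
Design 5 wins the head-to-head, 34–4.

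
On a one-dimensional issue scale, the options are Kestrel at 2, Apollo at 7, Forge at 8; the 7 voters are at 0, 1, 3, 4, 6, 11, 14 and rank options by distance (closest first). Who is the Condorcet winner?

With single-peaked preferences on a line, the Condorcet winner is the candidate closest to the median voter.
The median voter (position 4) is closest to Kestrel at 2.
Check: Kestrel vs Apollo — voters closer to Kestrel: 4 of 7.

Kestrel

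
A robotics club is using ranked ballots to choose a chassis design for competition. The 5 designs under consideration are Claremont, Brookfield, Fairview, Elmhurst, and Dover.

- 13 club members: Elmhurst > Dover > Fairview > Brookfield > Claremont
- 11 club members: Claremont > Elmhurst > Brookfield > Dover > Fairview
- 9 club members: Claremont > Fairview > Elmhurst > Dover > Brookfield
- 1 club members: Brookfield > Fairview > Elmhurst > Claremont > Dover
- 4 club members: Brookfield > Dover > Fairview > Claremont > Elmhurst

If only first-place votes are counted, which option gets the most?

Claremont

First-place vote totals:
  Claremont: 20
  Brookfield: 5
  Fairview: 0
  Elmhurst: 13
  Dover: 0
Claremont has the most first-place votes.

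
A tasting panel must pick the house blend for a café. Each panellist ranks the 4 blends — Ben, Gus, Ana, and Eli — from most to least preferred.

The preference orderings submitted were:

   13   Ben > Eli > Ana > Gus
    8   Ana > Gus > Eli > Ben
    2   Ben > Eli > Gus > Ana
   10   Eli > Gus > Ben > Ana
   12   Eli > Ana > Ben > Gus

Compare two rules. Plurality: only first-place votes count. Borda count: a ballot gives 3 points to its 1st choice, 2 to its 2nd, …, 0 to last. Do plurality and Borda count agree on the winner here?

Yes

Plurality first-place counts: Ben 15, Gus 0, Ana 8, Eli 22 → Eli.
Borda totals: Ben 67, Gus 38, Ana 61, Eli 104 → Eli.
The two rules agree on Eli.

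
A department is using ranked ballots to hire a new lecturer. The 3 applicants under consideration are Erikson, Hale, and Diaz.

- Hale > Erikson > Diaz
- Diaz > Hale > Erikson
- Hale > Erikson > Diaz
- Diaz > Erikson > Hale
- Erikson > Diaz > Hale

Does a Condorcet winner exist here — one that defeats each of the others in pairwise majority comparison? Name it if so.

None — there is no Condorcet winner

Head-to-head results (5 voters total):
Erikson vs Hale: Hale wins 3–2.
Erikson vs Diaz: Erikson wins 3–2.
Hale vs Diaz: Diaz wins 3–2.
No candidate beats all others: Erikson beats Diaz beats Hale beats Erikson, a majority cycle.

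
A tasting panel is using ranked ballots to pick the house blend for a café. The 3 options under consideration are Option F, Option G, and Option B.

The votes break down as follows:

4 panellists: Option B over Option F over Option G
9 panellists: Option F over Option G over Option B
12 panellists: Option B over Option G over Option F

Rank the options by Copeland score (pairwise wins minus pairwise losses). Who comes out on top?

Pairwise results:
  Option F vs Option G: Option F wins 13–12.
  Option F vs Option B: Option B wins 16–9.
  Option G vs Option B: Option B wins 16–9.
Copeland scores (wins − losses):
  Option F: 1 − 1 = 0
  Option G: 0 − 2 = -2
  Option B: 2 − 0 = 2
Option B has the best Copeland score.

Option B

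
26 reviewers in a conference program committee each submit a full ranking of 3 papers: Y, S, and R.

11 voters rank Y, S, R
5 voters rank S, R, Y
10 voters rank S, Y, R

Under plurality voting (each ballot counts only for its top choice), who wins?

S

First-place vote totals:
  Y: 11
  S: 15
  R: 0
S has the most first-place votes.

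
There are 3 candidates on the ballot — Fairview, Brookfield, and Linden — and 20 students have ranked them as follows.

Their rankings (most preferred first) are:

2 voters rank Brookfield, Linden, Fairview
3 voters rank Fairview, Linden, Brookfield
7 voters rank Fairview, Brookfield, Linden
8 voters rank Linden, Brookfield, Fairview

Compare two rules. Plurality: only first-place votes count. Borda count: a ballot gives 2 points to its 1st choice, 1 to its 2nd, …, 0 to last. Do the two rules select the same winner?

No

Plurality first-place counts: Fairview 10, Brookfield 2, Linden 8 → Fairview.
Borda totals: Fairview 20, Brookfield 19, Linden 21 → Linden.
The two rules disagree: plurality picks Fairview, Borda picks Linden.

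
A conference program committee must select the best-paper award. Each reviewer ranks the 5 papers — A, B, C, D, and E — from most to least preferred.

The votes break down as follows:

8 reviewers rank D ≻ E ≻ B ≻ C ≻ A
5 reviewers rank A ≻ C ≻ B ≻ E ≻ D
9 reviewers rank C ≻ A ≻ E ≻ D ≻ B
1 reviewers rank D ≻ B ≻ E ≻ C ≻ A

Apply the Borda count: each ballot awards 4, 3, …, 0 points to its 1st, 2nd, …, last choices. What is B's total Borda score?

Borda scores:
  A: 8·0 + 5·4 + 9·3 + 0 = 47
  B: 8·2 + 5·2 + 9·0 + 3 = 29
  C: 8·1 + 5·3 + 9·4 + 1 = 60
  D: 8·4 + 5·0 + 9·1 + 4 = 45
  E: 8·3 + 5·1 + 9·2 + 2 = 49

29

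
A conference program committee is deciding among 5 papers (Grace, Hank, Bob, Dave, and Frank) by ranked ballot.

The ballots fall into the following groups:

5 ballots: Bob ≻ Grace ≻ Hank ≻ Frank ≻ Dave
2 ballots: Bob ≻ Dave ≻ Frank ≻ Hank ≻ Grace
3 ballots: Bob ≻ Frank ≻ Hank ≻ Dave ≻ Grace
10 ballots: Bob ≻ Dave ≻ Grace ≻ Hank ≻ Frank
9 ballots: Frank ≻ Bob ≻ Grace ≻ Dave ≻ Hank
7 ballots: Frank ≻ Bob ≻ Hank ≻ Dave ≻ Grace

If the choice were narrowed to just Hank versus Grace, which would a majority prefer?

Grace

Ballots ranking Hank above Grace: 2+3+7 = 12.
Ballots ranking Grace above Hank: 5+10+9 = 24.
Grace wins the head-to-head, 24–12.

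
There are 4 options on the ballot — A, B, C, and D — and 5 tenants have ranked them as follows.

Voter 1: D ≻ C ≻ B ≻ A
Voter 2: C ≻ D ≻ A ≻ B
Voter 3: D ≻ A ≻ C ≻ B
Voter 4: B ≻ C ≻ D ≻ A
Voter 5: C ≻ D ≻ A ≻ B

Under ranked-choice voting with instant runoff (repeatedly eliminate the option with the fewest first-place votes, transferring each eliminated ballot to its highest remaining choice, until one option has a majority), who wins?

Round 1: C 2, D 2, B 1, A 0. A has the fewest and is eliminated.
Round 2: C 2, D 2, B 1. B has the fewest and is eliminated.
Round 3: C 3, D 2. C has a majority.

C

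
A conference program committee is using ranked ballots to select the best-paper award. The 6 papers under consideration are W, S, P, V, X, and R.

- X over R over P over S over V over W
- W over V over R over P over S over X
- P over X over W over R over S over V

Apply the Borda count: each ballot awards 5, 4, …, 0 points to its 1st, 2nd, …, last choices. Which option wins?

Borda scores:
  W: 0 + 5 + 3 = 8
  S: 2 + 1 + 1 = 4
  P: 3 + 2 + 5 = 10
  V: 1 + 4 + 0 = 5
  X: 5 + 0 + 4 = 9
  R: 4 + 3 + 2 = 9
P has the highest total.

P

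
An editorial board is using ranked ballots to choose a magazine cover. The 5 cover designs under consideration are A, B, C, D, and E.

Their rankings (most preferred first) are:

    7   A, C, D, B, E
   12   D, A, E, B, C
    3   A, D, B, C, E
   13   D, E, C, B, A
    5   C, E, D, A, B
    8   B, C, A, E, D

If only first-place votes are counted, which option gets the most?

First-place vote totals:
  A: 10
  B: 8
  C: 5
  D: 25
  E: 0
D has the most first-place votes.

D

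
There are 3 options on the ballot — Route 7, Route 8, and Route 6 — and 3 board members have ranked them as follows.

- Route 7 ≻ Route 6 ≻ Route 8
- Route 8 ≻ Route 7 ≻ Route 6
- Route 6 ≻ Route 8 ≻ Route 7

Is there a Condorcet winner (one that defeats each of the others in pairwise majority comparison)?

Head-to-head results (3 voters total):
Route 7 vs Route 8: Route 8 wins 2–1.
Route 7 vs Route 6: Route 7 wins 2–1.
Route 8 vs Route 6: Route 6 wins 2–1.
No candidate beats all others: Route 7 beats Route 6 beats Route 8 beats Route 7, a majority cycle.

No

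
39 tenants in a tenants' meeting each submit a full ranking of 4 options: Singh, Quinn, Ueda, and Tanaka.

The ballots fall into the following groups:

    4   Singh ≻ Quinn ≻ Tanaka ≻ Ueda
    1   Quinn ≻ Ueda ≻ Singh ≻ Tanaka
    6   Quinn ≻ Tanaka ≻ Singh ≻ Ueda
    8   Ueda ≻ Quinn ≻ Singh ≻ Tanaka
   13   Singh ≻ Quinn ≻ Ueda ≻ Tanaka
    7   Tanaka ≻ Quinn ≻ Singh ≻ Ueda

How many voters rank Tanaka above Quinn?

Ballots ranking Tanaka above Quinn: 7.
Ballots ranking Quinn above Tanaka: 4+1+6+8+13 = 32.
So 7 of 39 voters prefer Tanaka to Quinn.

7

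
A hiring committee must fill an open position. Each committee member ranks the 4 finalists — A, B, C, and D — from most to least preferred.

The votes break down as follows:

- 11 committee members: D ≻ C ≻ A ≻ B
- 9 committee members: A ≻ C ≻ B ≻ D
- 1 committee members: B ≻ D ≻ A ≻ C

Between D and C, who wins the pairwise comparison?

D

Ballots ranking D above C: 11+1 = 12.
Ballots ranking C above D: 9.
D wins the head-to-head, 12–9.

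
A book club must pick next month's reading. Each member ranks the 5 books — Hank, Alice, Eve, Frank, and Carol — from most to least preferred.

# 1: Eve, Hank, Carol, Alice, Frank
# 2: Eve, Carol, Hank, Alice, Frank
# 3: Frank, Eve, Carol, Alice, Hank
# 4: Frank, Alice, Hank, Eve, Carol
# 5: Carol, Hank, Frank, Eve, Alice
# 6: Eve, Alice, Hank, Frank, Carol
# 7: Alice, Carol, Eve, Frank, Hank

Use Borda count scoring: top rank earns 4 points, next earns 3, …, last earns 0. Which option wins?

Eve

Borda scores:
  Hank: 3 + 2 + 0 + 2 + 3 + 2 + 0 = 12
  Alice: 1 + 1 + 1 + 3 + 0 + 3 + 4 = 13
  Eve: 4 + 4 + 3 + 1 + 1 + 4 + 2 = 19
  Frank: 0 + 0 + 4 + 4 + 2 + 1 + 1 = 12
  Carol: 2 + 3 + 2 + 0 + 4 + 0 + 3 = 14
Eve has the highest total.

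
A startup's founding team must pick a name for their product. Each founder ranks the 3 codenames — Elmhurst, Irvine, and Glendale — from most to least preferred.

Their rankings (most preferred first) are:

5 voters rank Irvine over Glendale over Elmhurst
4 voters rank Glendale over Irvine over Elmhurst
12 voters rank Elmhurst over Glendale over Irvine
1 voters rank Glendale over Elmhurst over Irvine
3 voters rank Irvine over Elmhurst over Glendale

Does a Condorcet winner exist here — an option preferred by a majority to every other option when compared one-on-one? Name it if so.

Head-to-head results (25 voters total):
Elmhurst vs Irvine: Elmhurst wins 13–12.
Elmhurst vs Glendale: Elmhurst wins 15–10.
Irvine vs Glendale: Glendale wins 17–8.
Elmhurst beats each rival — Irvine (13–12), Glendale (15–10) — so Elmhurst is the Condorcet winner.

Elmhurst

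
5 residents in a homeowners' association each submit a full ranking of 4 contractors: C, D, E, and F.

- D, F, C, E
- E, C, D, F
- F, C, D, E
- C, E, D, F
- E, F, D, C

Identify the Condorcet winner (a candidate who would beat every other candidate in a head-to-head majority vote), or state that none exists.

Head-to-head results (5 voters total):
C vs D: C wins 3–2.
C vs E: C wins 3–2.
C vs F: F wins 3–2.
D vs E: E wins 3–2.
D vs F: D wins 3–2.
E vs F: E wins 3–2.
No candidate beats all others: C beats D beats F beats C, a majority cycle.

No Condorcet winner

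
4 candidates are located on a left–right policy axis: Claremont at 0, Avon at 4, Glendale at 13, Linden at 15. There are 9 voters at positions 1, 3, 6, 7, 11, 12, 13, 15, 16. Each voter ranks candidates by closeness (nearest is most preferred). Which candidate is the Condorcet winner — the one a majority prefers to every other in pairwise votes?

Glendale

With single-peaked preferences on a line, the Condorcet winner is the candidate closest to the median voter.
The median voter (position 11) is closest to Glendale at 13.
Check: Glendale vs Linden — voters closer to Glendale: 7 of 9.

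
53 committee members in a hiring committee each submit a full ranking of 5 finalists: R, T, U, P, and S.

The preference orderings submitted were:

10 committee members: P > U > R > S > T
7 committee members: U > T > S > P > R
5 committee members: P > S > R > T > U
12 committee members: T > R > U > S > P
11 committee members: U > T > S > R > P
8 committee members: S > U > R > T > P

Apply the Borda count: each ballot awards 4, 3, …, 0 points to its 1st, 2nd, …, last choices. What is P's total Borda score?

Borda scores:
  R: 10·2 + 7·0 + 5·2 + 12·3 + 11·1 + 8·2 = 93
  T: 10·0 + 7·3 + 5·1 + 12·4 + 11·3 + 8·1 = 115
  U: 10·3 + 7·4 + 5·0 + 12·2 + 11·4 + 8·3 = 150
  P: 10·4 + 7·1 + 5·4 + 12·0 + 11·0 + 8·0 = 67
  S: 10·1 + 7·2 + 5·3 + 12·1 + 11·2 + 8·4 = 105

67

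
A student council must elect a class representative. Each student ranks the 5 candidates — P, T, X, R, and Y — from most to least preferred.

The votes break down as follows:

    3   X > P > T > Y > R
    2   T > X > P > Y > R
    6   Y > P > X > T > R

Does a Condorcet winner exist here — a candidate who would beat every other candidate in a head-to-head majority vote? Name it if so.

Y

Head-to-head results (11 voters total):
P vs T: P wins 9–2.
P vs X: P wins 6–5.
P vs R: P wins 11–0.
P vs Y: Y wins 6–5.
T vs X: X wins 9–2.
T vs R: T wins 11–0.
T vs Y: Y wins 6–5.
X vs R: X wins 11–0.
X vs Y: Y wins 6–5.
R vs Y: Y wins 11–0.
Y beats each rival — P (6–5), T (6–5), X (6–5), R (11–0) — so Y is the Condorcet winner.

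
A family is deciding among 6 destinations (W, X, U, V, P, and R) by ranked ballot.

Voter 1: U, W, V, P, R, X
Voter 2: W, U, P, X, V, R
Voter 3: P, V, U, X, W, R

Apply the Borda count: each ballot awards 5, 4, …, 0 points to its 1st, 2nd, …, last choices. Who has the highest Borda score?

U

Borda scores:
  W: 4 + 5 + 1 = 10
  X: 0 + 2 + 2 = 4
  U: 5 + 4 + 3 = 12
  V: 3 + 1 + 4 = 8
  P: 2 + 3 + 5 = 10
  R: 1 + 0 + 0 = 1
U has the highest total.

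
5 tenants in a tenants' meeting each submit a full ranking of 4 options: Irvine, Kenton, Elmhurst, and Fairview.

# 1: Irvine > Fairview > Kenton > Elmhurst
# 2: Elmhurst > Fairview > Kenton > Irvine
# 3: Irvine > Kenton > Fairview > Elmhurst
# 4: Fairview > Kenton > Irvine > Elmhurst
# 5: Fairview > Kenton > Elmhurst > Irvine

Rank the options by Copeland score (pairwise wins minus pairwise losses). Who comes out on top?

Fairview

Pairwise results:
  Irvine vs Kenton: Kenton wins 3–2.
  Irvine vs Elmhurst: Irvine wins 3–2.
  Irvine vs Fairview: Fairview wins 3–2.
  Kenton vs Elmhurst: Kenton wins 4–1.
  Kenton vs Fairview: Fairview wins 4–1.
  Elmhurst vs Fairview: Fairview wins 4–1.
Copeland scores (wins − losses):
  Irvine: 1 − 2 = -1
  Kenton: 2 − 1 = 1
  Elmhurst: 0 − 3 = -3
  Fairview: 3 − 0 = 3
Fairview has the best Copeland score.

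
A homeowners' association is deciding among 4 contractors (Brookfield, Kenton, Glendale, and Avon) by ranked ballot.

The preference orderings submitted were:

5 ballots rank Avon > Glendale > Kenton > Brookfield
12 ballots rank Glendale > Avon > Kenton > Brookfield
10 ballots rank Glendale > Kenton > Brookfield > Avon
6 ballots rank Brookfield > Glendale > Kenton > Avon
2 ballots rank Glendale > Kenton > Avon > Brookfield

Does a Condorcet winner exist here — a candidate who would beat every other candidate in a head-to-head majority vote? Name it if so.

Glendale

Head-to-head results (35 voters total):
Brookfield vs Kenton: Kenton wins 29–6.
Brookfield vs Glendale: Glendale wins 29–6.
Brookfield vs Avon: Avon wins 19–16.
Kenton vs Glendale: Glendale wins 35–0.
Kenton vs Avon: Kenton wins 18–17.
Glendale vs Avon: Glendale wins 30–5.
Glendale beats each rival — Brookfield (29–6), Kenton (35–0), Avon (30–5) — so Glendale is the Condorcet winner.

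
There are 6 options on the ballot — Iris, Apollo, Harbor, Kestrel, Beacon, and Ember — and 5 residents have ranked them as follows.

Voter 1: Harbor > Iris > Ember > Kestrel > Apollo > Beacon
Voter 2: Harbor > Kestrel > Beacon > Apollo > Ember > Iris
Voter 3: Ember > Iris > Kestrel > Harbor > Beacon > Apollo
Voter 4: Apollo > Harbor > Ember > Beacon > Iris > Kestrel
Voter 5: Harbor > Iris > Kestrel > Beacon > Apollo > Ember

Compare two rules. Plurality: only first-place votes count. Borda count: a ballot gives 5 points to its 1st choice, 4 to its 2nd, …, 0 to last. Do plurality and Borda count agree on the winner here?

Plurality first-place counts: Iris 0, Apollo 1, Harbor 3, Kestrel 0, Beacon 0, Ember 1 → Harbor.
Borda totals: Iris 13, Apollo 9, Harbor 21, Kestrel 12, Beacon 8, Ember 12 → Harbor.
The two rules agree on Harbor.

Yes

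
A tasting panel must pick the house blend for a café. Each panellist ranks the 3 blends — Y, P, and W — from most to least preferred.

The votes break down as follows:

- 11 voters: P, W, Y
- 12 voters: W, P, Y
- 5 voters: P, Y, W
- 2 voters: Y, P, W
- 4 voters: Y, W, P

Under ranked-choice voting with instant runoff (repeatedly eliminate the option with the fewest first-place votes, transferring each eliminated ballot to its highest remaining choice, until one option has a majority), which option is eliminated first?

Round 1: P 16, W 12, Y 6. Y has the fewest and is eliminated.
Round 2: P 18, W 16. P has a majority.

Y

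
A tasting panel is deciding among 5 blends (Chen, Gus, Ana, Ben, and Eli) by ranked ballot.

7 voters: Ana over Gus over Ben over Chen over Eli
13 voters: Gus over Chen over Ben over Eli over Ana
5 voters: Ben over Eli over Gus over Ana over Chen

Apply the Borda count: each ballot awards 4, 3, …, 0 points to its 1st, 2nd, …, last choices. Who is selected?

Borda scores:
  Chen: 7·1 + 13·3 + 5·0 = 46
  Gus: 7·3 + 13·4 + 5·2 = 83
  Ana: 7·4 + 13·0 + 5·1 = 33
  Ben: 7·2 + 13·2 + 5·4 = 60
  Eli: 7·0 + 13·1 + 5·3 = 28
Gus has the highest total.

Gus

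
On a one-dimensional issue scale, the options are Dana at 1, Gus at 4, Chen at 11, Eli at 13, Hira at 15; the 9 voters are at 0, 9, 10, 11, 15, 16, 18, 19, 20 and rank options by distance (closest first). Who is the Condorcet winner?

Hira

With single-peaked preferences on a line, the Condorcet winner is the candidate closest to the median voter.
The median voter (position 15) is closest to Hira at 15.
Check: Hira vs Gus — voters closer to Hira: 7 of 9.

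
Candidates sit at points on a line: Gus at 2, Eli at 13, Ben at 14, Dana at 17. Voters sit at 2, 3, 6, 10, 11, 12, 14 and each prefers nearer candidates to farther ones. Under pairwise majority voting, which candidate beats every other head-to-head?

Eli

With single-peaked preferences on a line, the Condorcet winner is the candidate closest to the median voter.
The median voter (position 10) is closest to Eli at 13.
Check: Eli vs Dana — voters closer to Eli: 7 of 7.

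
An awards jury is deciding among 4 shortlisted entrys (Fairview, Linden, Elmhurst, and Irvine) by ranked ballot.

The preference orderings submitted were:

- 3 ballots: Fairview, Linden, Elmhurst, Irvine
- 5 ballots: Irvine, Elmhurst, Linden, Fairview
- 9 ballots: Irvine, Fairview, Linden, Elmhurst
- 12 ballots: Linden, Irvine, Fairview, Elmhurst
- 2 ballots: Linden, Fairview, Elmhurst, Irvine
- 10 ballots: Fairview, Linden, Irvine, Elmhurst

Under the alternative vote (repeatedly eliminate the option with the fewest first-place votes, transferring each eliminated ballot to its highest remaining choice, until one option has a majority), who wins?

Linden

Round 1: Linden 14, Irvine 14, Fairview 13, Elmhurst 0. Elmhurst has the fewest and is eliminated.
Round 2: Linden 14, Irvine 14, Fairview 13. Fairview has the fewest and is eliminated.
Round 3: Linden 27, Irvine 14. Linden has a majority.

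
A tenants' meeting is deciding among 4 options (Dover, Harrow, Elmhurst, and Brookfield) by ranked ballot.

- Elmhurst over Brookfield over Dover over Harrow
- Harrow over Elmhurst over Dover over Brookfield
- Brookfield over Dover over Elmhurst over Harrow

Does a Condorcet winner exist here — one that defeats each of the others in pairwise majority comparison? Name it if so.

Elmhurst

Head-to-head results (3 voters total):
Dover vs Harrow: Dover wins 2–1.
Dover vs Elmhurst: Elmhurst wins 2–1.
Dover vs Brookfield: Brookfield wins 2–1.
Harrow vs Elmhurst: Elmhurst wins 2–1.
Harrow vs Brookfield: Brookfield wins 2–1.
Elmhurst vs Brookfield: Elmhurst wins 2–1.
Elmhurst beats each rival — Dover (2–1), Harrow (2–1), Brookfield (2–1) — so Elmhurst is the Condorcet winner.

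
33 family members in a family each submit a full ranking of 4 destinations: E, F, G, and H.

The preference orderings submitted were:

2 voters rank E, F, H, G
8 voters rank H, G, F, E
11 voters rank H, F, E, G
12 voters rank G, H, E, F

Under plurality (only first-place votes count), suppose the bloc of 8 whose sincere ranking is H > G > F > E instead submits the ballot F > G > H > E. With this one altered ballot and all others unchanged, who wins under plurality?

First-place totals with the altered ballot: E 2, F 8, G 12, H 11.
The switch changes the winner from H to G.

G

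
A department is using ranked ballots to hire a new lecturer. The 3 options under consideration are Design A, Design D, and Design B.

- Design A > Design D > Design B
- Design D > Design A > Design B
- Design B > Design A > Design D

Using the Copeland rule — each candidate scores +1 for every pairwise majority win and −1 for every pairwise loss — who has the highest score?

Pairwise results:
  Design A vs Design D: Design A wins 2–1.
  Design A vs Design B: Design A wins 2–1.
  Design D vs Design B: Design D wins 2–1.
Copeland scores (wins − losses):
  Design A: 2 − 0 = 2
  Design D: 1 − 1 = 0
  Design B: 0 − 2 = -2
Design A has the best Copeland score.

Design A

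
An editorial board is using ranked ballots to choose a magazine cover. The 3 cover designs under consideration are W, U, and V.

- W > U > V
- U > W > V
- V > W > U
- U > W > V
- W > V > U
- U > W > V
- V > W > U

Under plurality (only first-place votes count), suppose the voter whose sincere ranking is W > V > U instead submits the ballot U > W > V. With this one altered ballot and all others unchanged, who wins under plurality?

First-place totals with the altered ballot: W 1, U 4, V 2.
The winner is unchanged: still U.

U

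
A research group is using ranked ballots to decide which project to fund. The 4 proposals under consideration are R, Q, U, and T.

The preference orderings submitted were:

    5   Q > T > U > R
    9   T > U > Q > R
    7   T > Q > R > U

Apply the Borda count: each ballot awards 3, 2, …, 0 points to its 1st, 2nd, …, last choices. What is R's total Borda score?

7

Borda scores:
  R: 5·0 + 9·0 + 7·1 = 7
  Q: 5·3 + 9·1 + 7·2 = 38
  U: 5·1 + 9·2 + 7·0 = 23
  T: 5·2 + 9·3 + 7·3 = 58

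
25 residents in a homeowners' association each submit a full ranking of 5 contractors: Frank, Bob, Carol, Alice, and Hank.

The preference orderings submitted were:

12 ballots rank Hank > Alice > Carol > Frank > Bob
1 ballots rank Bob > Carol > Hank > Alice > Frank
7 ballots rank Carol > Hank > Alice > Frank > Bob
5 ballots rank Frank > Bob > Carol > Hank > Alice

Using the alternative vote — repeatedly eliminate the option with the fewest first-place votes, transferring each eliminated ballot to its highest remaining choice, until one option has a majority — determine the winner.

Carol

Round 1: Hank 12, Carol 7, Frank 5, Bob 1, Alice 0. Alice has the fewest and is eliminated.
Round 2: Hank 12, Carol 7, Frank 5, Bob 1. Bob has the fewest and is eliminated.
Round 3: Hank 12, Carol 8, Frank 5. Frank has the fewest and is eliminated.
Round 4: Carol 13, Hank 12. Carol has a majority.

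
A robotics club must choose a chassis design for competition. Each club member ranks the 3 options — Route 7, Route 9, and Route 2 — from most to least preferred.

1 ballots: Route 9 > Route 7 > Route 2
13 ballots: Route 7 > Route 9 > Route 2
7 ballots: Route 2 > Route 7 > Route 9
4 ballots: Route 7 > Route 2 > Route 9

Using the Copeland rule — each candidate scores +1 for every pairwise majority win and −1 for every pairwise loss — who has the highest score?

Route 7

Pairwise results:
  Route 7 vs Route 9: Route 7 wins 24–1.
  Route 7 vs Route 2: Route 7 wins 18–7.
  Route 9 vs Route 2: Route 9 wins 14–11.
Copeland scores (wins − losses):
  Route 7: 2 − 0 = 2
  Route 9: 1 − 1 = 0
  Route 2: 0 − 2 = -2
Route 7 has the best Copeland score.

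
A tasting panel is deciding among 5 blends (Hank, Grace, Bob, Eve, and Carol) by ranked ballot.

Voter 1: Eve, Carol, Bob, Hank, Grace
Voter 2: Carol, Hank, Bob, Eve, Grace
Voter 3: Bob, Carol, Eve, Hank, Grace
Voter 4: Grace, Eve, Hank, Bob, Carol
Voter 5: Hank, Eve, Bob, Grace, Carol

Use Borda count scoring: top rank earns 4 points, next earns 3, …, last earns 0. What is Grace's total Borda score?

Borda scores:
  Hank: 1 + 3 + 1 + 2 + 4 = 11
  Grace: 0 + 0 + 0 + 4 + 1 = 5
  Bob: 2 + 2 + 4 + 1 + 2 = 11
  Eve: 4 + 1 + 2 + 3 + 3 = 13
  Carol: 3 + 4 + 3 + 0 + 0 = 10

5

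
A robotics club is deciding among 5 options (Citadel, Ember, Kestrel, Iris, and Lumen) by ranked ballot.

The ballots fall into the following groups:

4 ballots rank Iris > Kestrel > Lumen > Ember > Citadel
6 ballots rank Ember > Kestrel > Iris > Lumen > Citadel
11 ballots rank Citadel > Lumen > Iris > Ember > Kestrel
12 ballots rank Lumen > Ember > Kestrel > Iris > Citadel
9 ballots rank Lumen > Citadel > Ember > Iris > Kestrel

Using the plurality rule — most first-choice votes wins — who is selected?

First-place vote totals:
  Citadel: 11
  Ember: 6
  Kestrel: 0
  Iris: 4
  Lumen: 21
Lumen has the most first-place votes.

Lumen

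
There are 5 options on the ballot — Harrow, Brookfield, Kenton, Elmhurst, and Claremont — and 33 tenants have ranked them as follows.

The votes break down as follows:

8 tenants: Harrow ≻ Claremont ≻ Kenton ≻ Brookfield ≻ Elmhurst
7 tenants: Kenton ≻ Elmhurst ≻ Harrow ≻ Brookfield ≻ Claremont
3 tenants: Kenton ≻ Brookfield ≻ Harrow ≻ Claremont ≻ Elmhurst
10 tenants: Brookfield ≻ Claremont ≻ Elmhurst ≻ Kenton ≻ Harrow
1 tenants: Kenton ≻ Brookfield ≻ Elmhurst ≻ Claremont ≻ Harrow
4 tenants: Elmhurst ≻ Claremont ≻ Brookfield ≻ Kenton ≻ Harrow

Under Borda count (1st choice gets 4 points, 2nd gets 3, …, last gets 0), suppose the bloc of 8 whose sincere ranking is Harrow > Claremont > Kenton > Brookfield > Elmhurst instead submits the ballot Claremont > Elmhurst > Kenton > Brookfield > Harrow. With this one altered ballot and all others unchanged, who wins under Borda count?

Borda totals with the altered ballot: Harrow 20, Brookfield 75, Kenton 74, Elmhurst 83, Claremont 78.
The switch changes the winner from Brookfield to Elmhurst.

Elmhurst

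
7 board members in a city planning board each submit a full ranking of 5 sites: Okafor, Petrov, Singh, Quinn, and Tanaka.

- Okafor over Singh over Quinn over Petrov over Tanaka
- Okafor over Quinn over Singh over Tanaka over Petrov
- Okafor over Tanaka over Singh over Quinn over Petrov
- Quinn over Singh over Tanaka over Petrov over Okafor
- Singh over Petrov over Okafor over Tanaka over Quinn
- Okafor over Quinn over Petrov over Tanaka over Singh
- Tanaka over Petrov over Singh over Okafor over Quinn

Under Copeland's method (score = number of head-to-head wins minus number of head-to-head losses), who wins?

Pairwise results:
  Okafor vs Petrov: Okafor wins 4–3.
  Okafor vs Singh: Okafor wins 4–3.
  Okafor vs Quinn: Okafor wins 6–1.
  Okafor vs Tanaka: Okafor wins 5–2.
  Petrov vs Singh: Singh wins 5–2.
  Petrov vs Quinn: Quinn wins 5–2.
  Petrov vs Tanaka: Tanaka wins 4–3.
  Singh vs Quinn: Singh wins 4–3.
  Singh vs Tanaka: Singh wins 4–3.
  Quinn vs Tanaka: Quinn wins 4–3.
Copeland scores (wins − losses):
  Okafor: 4 − 0 = 4
  Petrov: 0 − 4 = -4
  Singh: 3 − 1 = 2
  Quinn: 2 − 2 = 0
  Tanaka: 1 − 3 = -2
Okafor has the best Copeland score.

Okafor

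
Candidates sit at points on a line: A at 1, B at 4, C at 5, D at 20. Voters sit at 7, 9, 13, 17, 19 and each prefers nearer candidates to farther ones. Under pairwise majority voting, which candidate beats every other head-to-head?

D

With single-peaked preferences on a line, the Condorcet winner is the candidate closest to the median voter.
The median voter (position 13) is closest to D at 20.
Check: D vs B — voters closer to D: 3 of 5.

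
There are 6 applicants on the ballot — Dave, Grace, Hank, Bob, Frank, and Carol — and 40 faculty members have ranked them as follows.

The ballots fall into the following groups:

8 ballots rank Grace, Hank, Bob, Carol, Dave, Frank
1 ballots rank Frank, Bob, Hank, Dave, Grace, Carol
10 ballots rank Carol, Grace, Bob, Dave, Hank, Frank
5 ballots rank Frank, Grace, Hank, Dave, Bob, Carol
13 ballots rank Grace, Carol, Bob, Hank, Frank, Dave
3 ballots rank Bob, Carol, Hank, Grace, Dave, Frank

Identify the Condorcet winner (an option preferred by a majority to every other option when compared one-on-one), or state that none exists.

Grace

Head-to-head results (40 voters total):
Dave vs Grace: Grace wins 39–1.
Dave vs Hank: Hank wins 30–10.
Dave vs Bob: Bob wins 35–5.
Dave vs Frank: Dave wins 21–19.
Dave vs Carol: Carol wins 34–6.
Grace vs Hank: Grace wins 36–4.
Grace vs Bob: Grace wins 36–4.
Grace vs Frank: Grace wins 34–6.
Grace vs Carol: Grace wins 27–13.
Hank vs Bob: Bob wins 27–13.
Hank vs Frank: Hank wins 34–6.
Hank vs Carol: Carol wins 26–14.
Bob vs Frank: Bob wins 34–6.
Bob vs Carol: Carol wins 23–17.
Frank vs Carol: Carol wins 34–6.
Grace beats each rival — Dave (39–1), Hank (36–4), Bob (36–4), Frank (34–6), Carol (27–13) — so Grace is the Condorcet winner.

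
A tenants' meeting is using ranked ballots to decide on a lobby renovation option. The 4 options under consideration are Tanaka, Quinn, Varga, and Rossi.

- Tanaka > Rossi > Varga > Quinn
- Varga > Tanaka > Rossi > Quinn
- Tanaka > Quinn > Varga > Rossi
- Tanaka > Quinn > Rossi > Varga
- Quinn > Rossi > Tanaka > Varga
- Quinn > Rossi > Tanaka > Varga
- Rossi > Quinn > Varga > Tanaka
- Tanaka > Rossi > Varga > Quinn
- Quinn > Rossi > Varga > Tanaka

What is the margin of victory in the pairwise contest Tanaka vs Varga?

Ballots ranking Tanaka above Varga: 6.
Ballots ranking Varga above Tanaka: 3.
Tanaka wins 6–3, a margin of 3.

3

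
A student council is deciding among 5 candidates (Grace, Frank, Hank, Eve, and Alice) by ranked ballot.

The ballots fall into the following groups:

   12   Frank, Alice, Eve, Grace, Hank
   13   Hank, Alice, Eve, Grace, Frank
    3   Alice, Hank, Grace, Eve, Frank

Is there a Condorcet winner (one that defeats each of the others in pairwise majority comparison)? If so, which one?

Alice

Head-to-head results (28 voters total):
Grace vs Frank: Grace wins 16–12.
Grace vs Hank: Hank wins 16–12.
Grace vs Eve: Eve wins 25–3.
Grace vs Alice: Alice wins 28–0.
Frank vs Hank: Hank wins 16–12.
Frank vs Eve: Eve wins 16–12.
Frank vs Alice: Alice wins 16–12.
Hank vs Eve: Hank wins 16–12.
Hank vs Alice: Alice wins 15–13.
Eve vs Alice: Alice wins 28–0.
Alice beats each rival — Grace (28–0), Frank (16–12), Hank (15–13), Eve (28–0) — so Alice is the Condorcet winner.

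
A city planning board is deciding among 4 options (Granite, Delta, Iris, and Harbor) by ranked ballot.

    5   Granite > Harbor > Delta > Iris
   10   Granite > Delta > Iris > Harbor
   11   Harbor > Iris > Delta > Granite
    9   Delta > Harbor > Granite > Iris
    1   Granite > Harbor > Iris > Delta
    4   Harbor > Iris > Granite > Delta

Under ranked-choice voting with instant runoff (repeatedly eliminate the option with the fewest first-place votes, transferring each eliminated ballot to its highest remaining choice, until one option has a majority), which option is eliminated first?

Iris

Round 1: Granite 16, Harbor 15, Delta 9, Iris 0. Iris has the fewest and is eliminated.
Round 2: Granite 16, Harbor 15, Delta 9. Delta has the fewest and is eliminated.
Round 3: Harbor 24, Granite 16. Harbor has a majority.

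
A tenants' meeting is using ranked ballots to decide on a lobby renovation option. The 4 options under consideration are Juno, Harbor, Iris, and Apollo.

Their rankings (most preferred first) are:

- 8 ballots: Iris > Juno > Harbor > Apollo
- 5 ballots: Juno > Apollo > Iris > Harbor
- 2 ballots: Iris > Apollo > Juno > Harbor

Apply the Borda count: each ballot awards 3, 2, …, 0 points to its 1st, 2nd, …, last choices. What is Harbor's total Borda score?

8

Borda scores:
  Juno: 8·2 + 5·3 + 2·1 = 33
  Harbor: 8·1 + 5·0 + 2·0 = 8
  Iris: 8·3 + 5·1 + 2·3 = 35
  Apollo: 8·0 + 5·2 + 2·2 = 14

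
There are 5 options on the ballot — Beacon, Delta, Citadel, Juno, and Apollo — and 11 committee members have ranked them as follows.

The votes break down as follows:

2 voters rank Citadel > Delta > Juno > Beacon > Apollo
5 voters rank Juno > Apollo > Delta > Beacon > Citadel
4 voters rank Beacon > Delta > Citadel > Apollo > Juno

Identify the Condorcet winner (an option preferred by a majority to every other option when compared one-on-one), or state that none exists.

Head-to-head results (11 voters total):
Beacon vs Delta: Delta wins 7–4.
Beacon vs Citadel: Beacon wins 9–2.
Beacon vs Juno: Juno wins 7–4.
Beacon vs Apollo: Beacon wins 6–5.
Delta vs Citadel: Delta wins 9–2.
Delta vs Juno: Delta wins 6–5.
Delta vs Apollo: Delta wins 6–5.
Citadel vs Juno: Citadel wins 6–5.
Citadel vs Apollo: Citadel wins 6–5.
Juno vs Apollo: Juno wins 7–4.
Delta beats each rival — Beacon (7–4), Citadel (9–2), Juno (6–5), Apollo (6–5) — so Delta is the Condorcet winner.

Delta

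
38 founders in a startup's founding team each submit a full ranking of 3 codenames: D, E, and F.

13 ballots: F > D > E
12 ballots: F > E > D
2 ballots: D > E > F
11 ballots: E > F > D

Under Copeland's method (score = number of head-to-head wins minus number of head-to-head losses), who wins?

F

Pairwise results:
  D vs E: E wins 23–15.
  D vs F: F wins 36–2.
  E vs F: F wins 25–13.
Copeland scores (wins − losses):
  D: 0 − 2 = -2
  E: 1 − 1 = 0
  F: 2 − 0 = 2
F has the best Copeland score.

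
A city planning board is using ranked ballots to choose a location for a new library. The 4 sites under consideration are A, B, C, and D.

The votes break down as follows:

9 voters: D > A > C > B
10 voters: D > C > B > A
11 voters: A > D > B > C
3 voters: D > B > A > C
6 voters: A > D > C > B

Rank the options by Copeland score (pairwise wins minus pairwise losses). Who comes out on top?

Pairwise results:
  A vs B: A wins 26–13.
  A vs C: A wins 29–10.
  A vs D: D wins 22–17.
  B vs C: C wins 25–14.
  B vs D: D wins 39–0.
  C vs D: D wins 39–0.
Copeland scores (wins − losses):
  A: 2 − 1 = 1
  B: 0 − 3 = -3
  C: 1 − 2 = -1
  D: 3 − 0 = 3
D has the best Copeland score.

D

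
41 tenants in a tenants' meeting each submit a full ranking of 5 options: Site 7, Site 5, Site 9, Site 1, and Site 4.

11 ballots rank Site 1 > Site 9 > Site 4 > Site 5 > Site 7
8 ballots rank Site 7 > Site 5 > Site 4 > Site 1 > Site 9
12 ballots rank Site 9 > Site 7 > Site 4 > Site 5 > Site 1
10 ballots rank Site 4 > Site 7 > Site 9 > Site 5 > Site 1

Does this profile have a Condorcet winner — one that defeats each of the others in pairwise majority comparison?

Yes

Head-to-head results (41 voters total):
Site 7 vs Site 5: Site 7 wins 30–11.
Site 7 vs Site 9: Site 9 wins 23–18.
Site 7 vs Site 1: Site 7 wins 30–11.
Site 7 vs Site 4: Site 4 wins 21–20.
Site 5 vs Site 9: Site 9 wins 33–8.
Site 5 vs Site 1: Site 5 wins 30–11.
Site 5 vs Site 4: Site 4 wins 33–8.
Site 9 vs Site 1: Site 9 wins 22–19.
Site 9 vs Site 4: Site 9 wins 23–18.
Site 1 vs Site 4: Site 4 wins 30–11.
Site 9 beats each rival — Site 7 (23–18), Site 5 (33–8), Site 1 (22–19), Site 4 (23–18) — so Site 9 is the Condorcet winner.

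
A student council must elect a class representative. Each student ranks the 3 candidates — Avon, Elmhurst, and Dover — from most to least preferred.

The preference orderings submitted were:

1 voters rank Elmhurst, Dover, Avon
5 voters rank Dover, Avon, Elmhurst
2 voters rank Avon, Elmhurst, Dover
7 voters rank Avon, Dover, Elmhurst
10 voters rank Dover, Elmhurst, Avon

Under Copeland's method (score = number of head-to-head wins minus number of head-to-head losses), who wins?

Pairwise results:
  Avon vs Elmhurst: Avon wins 14–11.
  Avon vs Dover: Dover wins 16–9.
  Elmhurst vs Dover: Dover wins 22–3.
Copeland scores (wins − losses):
  Avon: 1 − 1 = 0
  Elmhurst: 0 − 2 = -2
  Dover: 2 − 0 = 2
Dover has the best Copeland score.

Dover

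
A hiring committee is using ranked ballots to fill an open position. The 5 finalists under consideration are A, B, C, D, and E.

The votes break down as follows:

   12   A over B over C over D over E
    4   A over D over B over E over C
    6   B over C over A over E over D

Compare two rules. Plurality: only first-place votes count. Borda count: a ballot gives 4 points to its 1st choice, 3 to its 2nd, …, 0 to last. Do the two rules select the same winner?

Yes

Plurality first-place counts: A 16, B 6, C 0, D 0, E 0 → A.
Borda totals: A 76, B 68, C 42, D 24, E 10 → A.
The two rules agree on A.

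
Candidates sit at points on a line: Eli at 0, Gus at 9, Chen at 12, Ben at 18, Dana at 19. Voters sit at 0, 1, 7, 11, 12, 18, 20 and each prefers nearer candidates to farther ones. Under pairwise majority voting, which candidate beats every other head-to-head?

Chen

With single-peaked preferences on a line, the Condorcet winner is the candidate closest to the median voter.
The median voter (position 11) is closest to Chen at 12.
Check: Chen vs Dana — voters closer to Chen: 5 of 7.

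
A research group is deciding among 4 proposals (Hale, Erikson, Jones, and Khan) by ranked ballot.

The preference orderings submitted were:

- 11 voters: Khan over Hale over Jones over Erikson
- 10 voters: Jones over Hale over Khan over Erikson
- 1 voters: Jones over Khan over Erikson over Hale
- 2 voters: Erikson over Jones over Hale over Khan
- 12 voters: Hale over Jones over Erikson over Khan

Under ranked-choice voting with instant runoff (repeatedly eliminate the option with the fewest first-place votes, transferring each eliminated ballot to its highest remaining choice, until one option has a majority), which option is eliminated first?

Round 1: Hale 12, Jones 11, Khan 11, Erikson 2. Erikson has the fewest and is eliminated.
Round 2: Jones 13, Hale 12, Khan 11. Khan has the fewest and is eliminated.
Round 3: Hale 23, Jones 13. Hale has a majority.

Erikson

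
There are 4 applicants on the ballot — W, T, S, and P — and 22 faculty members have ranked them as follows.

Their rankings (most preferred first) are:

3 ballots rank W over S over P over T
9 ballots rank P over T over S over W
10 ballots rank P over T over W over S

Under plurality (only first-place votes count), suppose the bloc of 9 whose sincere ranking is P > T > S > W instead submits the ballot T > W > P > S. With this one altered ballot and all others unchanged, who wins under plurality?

First-place totals with the altered ballot: W 3, T 9, S 0, P 10.
The winner is unchanged: still P.

P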